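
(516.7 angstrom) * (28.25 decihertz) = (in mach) 4.287e-10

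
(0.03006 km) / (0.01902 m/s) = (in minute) 26.34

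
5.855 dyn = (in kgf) 5.97e-06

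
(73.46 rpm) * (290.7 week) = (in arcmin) 4.65e+12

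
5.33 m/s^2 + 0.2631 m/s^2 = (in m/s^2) 5.593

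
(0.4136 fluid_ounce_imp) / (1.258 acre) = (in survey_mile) 1.434e-12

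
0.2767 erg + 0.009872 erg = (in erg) 0.2866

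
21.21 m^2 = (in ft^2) 228.3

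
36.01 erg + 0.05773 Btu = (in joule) 60.91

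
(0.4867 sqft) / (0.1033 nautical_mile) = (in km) 2.363e-07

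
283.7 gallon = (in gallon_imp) 236.2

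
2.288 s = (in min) 0.03813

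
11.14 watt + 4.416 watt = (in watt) 15.56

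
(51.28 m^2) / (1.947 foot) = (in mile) 0.05369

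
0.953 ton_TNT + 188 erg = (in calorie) 9.53e+08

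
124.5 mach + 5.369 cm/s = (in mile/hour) 9.483e+04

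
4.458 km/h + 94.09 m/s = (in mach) 0.28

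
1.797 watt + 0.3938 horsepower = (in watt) 295.5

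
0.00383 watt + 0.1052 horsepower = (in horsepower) 0.1052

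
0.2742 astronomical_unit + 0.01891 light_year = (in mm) 1.789e+17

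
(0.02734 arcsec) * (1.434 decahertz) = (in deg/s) 0.0001089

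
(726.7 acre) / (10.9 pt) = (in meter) 7.648e+08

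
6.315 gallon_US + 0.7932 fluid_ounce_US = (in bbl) 0.1505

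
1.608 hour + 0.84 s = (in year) 0.0001836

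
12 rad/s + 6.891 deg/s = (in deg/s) 694.4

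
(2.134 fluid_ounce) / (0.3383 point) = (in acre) 0.0001307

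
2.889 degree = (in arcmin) 173.3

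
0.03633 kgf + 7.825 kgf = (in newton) 77.09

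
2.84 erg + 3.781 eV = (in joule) 2.84e-07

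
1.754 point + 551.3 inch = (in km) 0.014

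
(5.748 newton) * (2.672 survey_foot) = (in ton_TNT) 1.119e-09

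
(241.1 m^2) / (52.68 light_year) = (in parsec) 1.568e-32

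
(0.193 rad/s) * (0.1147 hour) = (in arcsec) 1.644e+07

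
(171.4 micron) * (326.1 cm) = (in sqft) 0.006016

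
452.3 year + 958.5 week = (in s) 1.484e+10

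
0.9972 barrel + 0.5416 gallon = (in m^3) 0.1606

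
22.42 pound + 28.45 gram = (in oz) 359.7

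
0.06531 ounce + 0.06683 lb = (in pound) 0.07091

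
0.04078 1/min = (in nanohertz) 6.797e+05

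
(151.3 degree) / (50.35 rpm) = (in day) 5.797e-06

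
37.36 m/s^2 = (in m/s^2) 37.36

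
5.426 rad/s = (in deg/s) 310.9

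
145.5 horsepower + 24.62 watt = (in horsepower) 145.5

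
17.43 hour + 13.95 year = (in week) 727.5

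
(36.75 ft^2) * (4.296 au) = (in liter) 2.194e+15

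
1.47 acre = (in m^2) 5949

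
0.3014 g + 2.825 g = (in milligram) 3126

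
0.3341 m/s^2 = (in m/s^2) 0.3341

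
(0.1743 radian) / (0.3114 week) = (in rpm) 8.838e-06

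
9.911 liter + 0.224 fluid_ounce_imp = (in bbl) 0.06238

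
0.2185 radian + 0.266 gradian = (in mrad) 222.7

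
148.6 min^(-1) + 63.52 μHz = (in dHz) 24.77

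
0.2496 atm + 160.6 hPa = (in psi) 5.997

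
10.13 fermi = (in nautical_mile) 5.47e-18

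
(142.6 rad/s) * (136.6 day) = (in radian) 1.683e+09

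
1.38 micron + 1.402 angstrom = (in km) 1.38e-09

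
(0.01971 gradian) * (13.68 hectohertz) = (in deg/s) 24.27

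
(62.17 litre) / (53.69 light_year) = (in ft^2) 1.317e-18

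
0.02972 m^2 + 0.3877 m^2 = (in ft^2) 4.493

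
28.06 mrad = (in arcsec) 5788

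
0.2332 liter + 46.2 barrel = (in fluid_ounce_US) 2.484e+05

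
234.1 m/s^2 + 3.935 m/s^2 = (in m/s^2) 238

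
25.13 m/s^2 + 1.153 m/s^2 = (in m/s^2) 26.28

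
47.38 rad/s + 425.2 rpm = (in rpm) 877.6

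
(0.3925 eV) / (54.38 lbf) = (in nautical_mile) 1.404e-25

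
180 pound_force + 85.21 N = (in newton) 885.9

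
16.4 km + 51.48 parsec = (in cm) 1.589e+20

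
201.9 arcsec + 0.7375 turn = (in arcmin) 1.593e+04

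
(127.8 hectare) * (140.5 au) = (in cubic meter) 2.686e+19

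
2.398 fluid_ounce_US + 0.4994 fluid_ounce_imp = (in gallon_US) 0.02248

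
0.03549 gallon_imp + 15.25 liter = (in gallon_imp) 3.39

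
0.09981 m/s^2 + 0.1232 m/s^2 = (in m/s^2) 0.223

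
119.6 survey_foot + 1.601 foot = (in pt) 1.047e+05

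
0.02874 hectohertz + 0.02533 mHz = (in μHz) 2.874e+06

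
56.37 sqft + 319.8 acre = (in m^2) 1.294e+06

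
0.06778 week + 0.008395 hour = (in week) 0.06783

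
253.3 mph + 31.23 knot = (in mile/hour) 289.2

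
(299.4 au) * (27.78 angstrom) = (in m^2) 1.244e+05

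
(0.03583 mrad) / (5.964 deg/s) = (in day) 3.984e-09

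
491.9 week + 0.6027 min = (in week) 491.9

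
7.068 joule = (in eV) 4.411e+19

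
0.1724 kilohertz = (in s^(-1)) 172.4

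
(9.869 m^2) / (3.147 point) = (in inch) 3.5e+05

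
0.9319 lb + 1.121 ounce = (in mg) 4.545e+05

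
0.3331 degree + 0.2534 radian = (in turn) 0.04126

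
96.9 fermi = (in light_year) 1.024e-29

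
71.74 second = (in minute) 1.196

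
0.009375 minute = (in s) 0.5625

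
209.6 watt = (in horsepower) 0.2811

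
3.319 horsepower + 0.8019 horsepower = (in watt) 3073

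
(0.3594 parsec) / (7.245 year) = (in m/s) 4.854e+07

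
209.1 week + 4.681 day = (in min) 2.114e+06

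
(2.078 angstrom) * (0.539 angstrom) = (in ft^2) 1.206e-19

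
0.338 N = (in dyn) 3.38e+04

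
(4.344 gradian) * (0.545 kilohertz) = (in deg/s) 2131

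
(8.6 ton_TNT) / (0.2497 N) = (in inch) 5.673e+12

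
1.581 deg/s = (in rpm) 0.2635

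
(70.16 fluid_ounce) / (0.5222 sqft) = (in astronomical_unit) 2.859e-13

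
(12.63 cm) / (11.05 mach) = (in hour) 9.324e-09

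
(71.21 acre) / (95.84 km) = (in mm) 3007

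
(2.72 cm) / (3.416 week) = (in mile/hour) 2.945e-08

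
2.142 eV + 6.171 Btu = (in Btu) 6.171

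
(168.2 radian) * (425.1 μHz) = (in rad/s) 0.0715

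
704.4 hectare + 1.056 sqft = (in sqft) 7.582e+07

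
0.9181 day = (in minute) 1322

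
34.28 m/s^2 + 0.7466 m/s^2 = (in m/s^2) 35.03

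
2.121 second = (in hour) 0.0005892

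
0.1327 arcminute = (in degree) 0.002212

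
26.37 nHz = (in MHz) 2.637e-14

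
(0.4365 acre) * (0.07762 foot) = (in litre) 4.179e+04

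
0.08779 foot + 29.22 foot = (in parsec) 2.895e-16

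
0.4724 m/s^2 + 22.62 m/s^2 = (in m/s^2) 23.09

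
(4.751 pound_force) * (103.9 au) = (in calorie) 7.851e+13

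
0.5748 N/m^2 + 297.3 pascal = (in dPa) 2979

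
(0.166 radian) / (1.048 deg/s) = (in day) 0.000105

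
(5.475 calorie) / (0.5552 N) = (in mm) 4.126e+04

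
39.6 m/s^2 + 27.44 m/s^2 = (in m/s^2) 67.04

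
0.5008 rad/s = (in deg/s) 28.69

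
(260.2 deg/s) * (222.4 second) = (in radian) 1010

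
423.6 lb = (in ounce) 6778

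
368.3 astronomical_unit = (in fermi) 5.51e+28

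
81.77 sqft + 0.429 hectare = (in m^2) 4298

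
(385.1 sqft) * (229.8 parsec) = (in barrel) 1.596e+21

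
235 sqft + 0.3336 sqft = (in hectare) 0.002186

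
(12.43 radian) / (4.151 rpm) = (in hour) 0.007943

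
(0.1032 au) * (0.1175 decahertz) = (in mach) 5.328e+07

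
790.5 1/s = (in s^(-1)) 790.5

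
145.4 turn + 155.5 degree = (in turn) 145.8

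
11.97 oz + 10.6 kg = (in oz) 385.9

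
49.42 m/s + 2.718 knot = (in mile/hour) 113.7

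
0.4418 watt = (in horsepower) 0.0005925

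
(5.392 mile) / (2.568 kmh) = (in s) 1.216e+04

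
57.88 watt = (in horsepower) 0.07762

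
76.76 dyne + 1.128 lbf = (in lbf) 1.128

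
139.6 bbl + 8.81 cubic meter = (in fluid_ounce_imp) 1.091e+06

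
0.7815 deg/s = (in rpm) 0.1303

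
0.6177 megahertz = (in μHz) 6.177e+11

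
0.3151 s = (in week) 5.21e-07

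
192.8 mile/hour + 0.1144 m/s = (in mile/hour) 193.1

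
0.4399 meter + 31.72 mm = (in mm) 471.6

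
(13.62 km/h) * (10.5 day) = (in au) 2.294e-05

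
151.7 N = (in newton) 151.7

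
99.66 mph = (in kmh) 160.4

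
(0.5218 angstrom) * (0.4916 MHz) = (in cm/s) 0.002565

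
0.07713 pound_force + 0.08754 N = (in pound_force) 0.09681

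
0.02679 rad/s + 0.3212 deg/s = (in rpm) 0.3094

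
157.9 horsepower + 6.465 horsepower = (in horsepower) 164.4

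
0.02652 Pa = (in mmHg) 0.0001989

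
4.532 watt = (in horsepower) 0.006078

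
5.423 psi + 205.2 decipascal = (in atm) 0.3692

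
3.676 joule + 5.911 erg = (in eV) 2.294e+19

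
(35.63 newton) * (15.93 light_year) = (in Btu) 5.09e+15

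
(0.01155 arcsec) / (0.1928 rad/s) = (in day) 3.362e-12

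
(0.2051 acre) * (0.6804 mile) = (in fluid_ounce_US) 3.073e+10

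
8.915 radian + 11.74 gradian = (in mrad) 9099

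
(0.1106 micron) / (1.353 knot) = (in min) 2.648e-09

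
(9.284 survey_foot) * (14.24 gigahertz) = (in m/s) 4.03e+10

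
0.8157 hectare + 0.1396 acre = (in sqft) 9.388e+04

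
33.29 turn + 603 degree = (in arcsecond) 4.531e+07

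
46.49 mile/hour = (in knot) 40.4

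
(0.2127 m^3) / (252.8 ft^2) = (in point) 25.67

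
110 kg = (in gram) 1.1e+05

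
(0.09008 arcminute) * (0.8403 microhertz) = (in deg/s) 1.262e-09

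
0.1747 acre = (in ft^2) 7610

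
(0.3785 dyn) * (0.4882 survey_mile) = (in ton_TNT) 7.108e-13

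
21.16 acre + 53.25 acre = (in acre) 74.41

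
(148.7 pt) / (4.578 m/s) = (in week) 1.895e-08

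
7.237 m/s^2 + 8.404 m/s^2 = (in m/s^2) 15.64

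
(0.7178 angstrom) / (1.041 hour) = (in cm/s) 1.915e-12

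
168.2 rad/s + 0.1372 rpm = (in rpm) 1606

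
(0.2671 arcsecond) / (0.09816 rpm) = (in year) 3.995e-12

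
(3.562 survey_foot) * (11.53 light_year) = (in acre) 2.926e+13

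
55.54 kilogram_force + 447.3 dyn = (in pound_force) 122.4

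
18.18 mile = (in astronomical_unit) 1.956e-07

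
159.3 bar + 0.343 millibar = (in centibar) 1.593e+04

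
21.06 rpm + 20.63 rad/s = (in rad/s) 22.84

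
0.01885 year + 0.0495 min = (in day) 6.88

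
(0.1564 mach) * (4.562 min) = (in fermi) 1.458e+19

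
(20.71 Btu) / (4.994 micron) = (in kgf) 4.462e+08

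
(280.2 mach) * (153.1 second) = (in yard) 1.597e+07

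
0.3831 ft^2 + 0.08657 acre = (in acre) 0.08658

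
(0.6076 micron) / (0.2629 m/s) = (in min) 3.852e-08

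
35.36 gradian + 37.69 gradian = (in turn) 0.1826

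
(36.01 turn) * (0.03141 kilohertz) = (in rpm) 6.786e+04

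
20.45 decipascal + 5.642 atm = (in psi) 82.91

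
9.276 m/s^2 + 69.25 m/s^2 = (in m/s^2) 78.53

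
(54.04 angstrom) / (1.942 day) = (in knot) 6.261e-14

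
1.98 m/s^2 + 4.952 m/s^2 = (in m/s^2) 6.932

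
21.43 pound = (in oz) 342.9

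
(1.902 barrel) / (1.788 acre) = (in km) 4.179e-08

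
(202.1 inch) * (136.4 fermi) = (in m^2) 7.002e-13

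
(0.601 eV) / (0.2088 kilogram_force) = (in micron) 4.703e-14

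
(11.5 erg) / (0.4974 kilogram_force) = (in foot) 7.735e-07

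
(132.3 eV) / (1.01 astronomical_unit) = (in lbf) 3.154e-29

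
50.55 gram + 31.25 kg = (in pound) 69.01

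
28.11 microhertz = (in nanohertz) 2.811e+04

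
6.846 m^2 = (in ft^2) 73.69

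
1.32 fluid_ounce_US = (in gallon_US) 0.01031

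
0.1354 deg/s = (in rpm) 0.02257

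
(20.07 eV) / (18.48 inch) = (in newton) 6.85e-18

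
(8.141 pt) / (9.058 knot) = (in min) 1.027e-05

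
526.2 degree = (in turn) 1.462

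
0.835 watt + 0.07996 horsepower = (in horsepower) 0.08108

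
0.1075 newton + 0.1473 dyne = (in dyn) 1.075e+04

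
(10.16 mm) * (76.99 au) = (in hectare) 1.17e+07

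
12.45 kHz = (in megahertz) 0.01245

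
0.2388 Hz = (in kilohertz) 0.0002388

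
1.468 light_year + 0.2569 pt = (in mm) 1.389e+19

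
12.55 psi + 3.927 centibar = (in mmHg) 678.5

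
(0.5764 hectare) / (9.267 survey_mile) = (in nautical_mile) 0.0002087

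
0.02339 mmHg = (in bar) 3.118e-05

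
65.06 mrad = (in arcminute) 223.7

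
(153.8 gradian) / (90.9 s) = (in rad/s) 0.02658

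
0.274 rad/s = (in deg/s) 15.7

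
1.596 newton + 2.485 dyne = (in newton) 1.596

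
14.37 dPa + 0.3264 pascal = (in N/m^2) 1.763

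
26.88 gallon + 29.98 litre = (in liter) 131.7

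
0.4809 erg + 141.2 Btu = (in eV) 9.298e+23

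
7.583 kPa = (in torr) 56.88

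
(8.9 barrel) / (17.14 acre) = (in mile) 1.268e-08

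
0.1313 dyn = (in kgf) 1.339e-07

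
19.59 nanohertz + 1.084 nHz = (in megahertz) 2.067e-14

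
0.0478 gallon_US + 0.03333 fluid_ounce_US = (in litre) 0.1819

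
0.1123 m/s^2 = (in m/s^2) 0.1123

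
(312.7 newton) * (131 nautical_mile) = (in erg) 7.586e+14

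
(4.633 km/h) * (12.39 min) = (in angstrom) 9.567e+12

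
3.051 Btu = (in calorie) 769.4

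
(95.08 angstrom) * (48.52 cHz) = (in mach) 1.355e-11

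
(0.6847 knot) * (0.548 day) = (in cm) 1.668e+06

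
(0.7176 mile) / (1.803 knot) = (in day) 0.01441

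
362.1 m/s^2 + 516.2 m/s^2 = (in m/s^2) 878.3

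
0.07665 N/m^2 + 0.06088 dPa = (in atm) 8.166e-07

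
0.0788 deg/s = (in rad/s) 0.001375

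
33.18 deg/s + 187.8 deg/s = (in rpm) 36.83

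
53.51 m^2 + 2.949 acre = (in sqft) 1.29e+05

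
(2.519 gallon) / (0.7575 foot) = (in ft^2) 0.4445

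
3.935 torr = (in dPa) 5246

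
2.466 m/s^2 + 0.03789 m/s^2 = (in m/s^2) 2.504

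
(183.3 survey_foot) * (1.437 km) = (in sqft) 8.642e+05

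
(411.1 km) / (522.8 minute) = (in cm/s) 1311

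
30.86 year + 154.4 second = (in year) 30.86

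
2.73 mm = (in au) 1.825e-14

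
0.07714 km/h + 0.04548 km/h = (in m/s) 0.03406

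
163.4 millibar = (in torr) 122.6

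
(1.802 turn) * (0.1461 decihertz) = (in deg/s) 9.478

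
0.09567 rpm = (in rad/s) 0.01002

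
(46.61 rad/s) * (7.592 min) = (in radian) 2.123e+04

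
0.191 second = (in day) 2.211e-06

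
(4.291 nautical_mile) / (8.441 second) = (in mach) 2.765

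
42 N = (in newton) 42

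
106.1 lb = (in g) 4.813e+04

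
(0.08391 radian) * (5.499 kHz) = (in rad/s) 461.4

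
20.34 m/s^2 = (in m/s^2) 20.34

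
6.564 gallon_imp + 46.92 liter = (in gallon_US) 20.28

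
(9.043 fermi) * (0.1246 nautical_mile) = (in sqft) 2.246e-11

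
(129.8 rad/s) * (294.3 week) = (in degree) 1.324e+12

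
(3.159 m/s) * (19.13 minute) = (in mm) 3.626e+06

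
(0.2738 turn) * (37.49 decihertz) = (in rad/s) 6.45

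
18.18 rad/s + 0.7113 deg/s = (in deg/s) 1042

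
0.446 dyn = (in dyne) 0.446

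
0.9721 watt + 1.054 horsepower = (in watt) 786.9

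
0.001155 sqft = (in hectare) 1.073e-08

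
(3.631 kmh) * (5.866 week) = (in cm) 3.578e+08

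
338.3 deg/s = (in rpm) 56.38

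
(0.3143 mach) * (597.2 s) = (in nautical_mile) 34.51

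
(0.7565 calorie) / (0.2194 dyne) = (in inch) 5.68e+07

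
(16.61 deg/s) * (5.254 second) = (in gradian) 96.97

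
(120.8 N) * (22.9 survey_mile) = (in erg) 4.452e+13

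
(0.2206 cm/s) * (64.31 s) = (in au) 9.483e-13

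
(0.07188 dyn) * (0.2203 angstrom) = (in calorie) 3.785e-18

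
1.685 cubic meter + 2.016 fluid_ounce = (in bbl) 10.6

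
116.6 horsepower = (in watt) 8.695e+04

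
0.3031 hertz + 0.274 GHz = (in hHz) 2.74e+06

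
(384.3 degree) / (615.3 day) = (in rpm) 1.205e-06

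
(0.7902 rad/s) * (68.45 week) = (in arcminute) 1.125e+11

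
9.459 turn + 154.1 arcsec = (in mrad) 5.943e+04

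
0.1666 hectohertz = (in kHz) 0.01666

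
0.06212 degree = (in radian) 0.001084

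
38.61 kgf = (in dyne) 3.786e+07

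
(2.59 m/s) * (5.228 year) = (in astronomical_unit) 0.002854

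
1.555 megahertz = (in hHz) 1.555e+04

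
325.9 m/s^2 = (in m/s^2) 325.9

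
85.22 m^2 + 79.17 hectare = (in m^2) 7.918e+05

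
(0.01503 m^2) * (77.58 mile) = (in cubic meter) 1877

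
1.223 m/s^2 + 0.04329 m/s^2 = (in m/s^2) 1.266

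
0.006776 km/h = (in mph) 0.00421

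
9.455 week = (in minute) 9.531e+04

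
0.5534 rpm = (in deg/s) 3.32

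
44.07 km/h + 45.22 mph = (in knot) 63.09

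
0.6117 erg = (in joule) 6.117e-08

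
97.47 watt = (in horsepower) 0.1307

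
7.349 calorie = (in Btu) 0.02914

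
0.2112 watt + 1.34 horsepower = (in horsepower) 1.34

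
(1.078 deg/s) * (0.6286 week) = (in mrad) 7.153e+06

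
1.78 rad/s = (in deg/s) 102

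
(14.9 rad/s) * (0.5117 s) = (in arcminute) 2.621e+04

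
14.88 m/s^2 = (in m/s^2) 14.88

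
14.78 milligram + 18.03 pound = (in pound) 18.03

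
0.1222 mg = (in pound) 2.694e-07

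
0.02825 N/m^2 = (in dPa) 0.2825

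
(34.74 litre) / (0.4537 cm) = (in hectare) 0.0007657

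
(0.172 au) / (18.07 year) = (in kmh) 162.6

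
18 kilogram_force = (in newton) 176.5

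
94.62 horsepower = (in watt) 7.056e+04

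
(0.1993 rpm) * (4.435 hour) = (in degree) 1.909e+04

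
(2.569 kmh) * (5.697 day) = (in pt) 9.957e+08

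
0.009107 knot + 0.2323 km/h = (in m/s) 0.06921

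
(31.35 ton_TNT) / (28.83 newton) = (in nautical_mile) 2.457e+06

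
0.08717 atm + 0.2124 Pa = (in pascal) 8833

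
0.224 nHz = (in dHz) 2.24e-09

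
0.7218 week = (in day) 5.053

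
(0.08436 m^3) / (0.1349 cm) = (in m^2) 62.54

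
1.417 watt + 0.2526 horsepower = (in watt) 189.8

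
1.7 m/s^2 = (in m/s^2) 1.7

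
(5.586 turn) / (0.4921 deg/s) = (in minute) 68.11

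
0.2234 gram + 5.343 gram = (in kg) 0.005566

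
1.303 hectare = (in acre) 3.22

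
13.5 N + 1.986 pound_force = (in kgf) 2.277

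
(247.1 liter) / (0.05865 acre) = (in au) 6.959e-15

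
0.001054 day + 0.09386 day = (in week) 0.01356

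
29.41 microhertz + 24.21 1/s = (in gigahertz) 2.421e-08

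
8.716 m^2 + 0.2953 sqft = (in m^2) 8.743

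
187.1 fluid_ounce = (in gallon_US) 1.462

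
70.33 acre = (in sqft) 3.064e+06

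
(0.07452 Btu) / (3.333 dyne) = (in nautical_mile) 1274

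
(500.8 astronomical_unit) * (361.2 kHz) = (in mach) 7.947e+16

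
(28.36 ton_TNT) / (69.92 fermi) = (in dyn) 1.697e+29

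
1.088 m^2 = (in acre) 0.0002689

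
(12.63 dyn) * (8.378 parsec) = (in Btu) 3.095e+10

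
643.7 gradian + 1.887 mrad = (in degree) 579.4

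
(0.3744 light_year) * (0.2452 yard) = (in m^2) 7.942e+14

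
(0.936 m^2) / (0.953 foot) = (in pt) 9134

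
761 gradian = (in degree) 684.9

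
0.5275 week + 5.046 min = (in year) 0.01013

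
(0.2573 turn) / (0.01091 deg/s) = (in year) 0.0002692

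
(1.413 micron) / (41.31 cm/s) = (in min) 5.701e-08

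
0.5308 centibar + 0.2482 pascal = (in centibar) 0.531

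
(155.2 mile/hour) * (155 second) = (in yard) 1.176e+04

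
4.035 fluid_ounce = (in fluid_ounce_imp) 4.2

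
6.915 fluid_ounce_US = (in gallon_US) 0.05402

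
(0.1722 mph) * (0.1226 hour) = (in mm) 3.398e+04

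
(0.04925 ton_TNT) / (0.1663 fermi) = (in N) 1.239e+24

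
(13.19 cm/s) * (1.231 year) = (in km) 5120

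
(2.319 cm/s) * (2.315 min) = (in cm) 322.1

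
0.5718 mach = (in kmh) 700.9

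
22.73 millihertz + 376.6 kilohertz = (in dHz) 3.766e+06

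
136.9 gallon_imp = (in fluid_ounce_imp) 2.19e+04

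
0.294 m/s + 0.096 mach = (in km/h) 118.7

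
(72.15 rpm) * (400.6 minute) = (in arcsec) 3.746e+10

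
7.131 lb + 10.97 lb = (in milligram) 8.21e+06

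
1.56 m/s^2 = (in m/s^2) 1.56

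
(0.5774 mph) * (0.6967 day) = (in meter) 1.554e+04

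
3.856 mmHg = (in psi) 0.07456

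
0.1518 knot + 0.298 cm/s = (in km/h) 0.2919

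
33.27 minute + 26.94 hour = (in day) 1.146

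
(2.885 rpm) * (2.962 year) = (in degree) 1.617e+09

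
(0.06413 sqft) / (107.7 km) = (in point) 0.0001568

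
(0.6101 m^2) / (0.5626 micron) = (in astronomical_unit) 7.249e-06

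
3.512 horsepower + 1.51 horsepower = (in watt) 3745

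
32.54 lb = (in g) 1.476e+04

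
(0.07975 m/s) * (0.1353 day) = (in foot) 3059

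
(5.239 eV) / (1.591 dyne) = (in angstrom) 0.0005276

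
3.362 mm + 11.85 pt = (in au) 5.042e-14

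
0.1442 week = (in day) 1.009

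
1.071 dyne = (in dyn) 1.071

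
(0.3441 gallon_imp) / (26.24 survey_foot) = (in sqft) 0.002105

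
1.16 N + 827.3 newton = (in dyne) 8.285e+07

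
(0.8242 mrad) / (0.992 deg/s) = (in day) 5.51e-07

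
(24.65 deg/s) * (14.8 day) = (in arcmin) 1.891e+09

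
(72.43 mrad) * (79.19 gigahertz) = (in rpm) 5.477e+10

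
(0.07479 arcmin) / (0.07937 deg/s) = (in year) 4.98e-10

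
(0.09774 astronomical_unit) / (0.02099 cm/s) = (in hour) 1.935e+10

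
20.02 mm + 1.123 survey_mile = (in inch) 7.115e+04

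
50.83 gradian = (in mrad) 798.4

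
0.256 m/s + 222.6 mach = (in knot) 1.473e+05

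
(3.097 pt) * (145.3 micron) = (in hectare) 1.587e-11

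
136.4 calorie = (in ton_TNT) 1.364e-07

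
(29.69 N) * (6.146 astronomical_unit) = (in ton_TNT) 6524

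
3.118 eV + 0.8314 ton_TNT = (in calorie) 8.314e+08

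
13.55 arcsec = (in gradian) 0.004182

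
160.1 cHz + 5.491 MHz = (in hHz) 5.491e+04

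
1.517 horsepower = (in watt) 1131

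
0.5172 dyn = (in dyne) 0.5172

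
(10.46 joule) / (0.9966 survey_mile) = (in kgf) 0.000665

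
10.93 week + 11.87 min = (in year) 0.2096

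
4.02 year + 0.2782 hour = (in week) 209.6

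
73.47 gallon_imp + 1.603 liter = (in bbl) 2.111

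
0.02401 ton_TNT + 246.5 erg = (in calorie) 2.401e+07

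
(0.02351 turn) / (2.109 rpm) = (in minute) 0.01115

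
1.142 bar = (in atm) 1.127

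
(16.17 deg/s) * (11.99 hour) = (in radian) 1.218e+04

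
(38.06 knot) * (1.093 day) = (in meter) 1.849e+06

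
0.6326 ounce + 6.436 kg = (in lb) 14.23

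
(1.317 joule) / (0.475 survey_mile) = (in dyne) 172.3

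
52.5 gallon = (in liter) 198.7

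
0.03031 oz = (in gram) 0.8593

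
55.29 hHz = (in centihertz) 5.529e+05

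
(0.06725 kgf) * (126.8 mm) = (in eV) 5.219e+17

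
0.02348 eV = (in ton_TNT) 8.991e-31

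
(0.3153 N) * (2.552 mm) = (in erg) 8046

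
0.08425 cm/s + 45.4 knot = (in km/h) 84.08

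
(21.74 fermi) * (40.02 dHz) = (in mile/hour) 1.946e-13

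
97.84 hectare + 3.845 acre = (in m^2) 9.94e+05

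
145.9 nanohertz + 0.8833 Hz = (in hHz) 0.008833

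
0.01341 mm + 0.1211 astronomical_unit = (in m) 1.812e+10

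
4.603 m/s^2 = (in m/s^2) 4.603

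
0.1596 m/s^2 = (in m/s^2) 0.1596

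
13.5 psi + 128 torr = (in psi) 15.98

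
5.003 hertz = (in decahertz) 0.5003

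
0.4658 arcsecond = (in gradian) 0.0001438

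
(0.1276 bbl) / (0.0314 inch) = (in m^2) 25.44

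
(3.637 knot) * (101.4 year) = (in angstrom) 5.983e+19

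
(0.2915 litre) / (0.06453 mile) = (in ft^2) 3.021e-05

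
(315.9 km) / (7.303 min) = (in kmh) 2595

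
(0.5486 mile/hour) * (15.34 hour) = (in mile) 8.416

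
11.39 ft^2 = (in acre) 0.0002615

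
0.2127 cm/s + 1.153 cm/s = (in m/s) 0.01366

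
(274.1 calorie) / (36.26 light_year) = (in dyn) 3.343e-10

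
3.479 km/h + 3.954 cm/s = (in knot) 1.955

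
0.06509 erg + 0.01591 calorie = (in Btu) 6.309e-05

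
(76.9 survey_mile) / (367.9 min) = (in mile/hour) 12.54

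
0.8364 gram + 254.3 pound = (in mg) 1.153e+08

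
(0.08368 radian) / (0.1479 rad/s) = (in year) 1.794e-08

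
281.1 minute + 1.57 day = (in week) 0.2522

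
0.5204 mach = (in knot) 344.4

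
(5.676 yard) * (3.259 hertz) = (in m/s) 16.91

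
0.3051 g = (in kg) 0.0003051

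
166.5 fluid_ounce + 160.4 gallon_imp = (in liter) 734.1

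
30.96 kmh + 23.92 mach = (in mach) 23.95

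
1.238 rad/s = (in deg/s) 70.93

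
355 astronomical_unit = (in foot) 1.742e+14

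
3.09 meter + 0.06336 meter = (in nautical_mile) 0.001703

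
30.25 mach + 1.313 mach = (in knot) 2.089e+04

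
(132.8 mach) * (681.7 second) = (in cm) 3.083e+09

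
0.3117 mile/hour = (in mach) 0.0004092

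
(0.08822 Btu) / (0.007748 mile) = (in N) 7.465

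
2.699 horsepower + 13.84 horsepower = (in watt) 1.233e+04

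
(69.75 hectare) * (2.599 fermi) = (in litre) 1.813e-06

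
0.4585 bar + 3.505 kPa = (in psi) 7.158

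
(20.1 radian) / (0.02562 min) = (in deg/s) 749.2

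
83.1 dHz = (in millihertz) 8310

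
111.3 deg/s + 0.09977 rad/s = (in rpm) 19.5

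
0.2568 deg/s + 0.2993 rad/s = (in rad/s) 0.3038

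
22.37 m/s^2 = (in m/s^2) 22.37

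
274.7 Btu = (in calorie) 6.927e+04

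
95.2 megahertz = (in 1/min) 5.712e+09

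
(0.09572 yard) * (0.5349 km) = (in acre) 0.01157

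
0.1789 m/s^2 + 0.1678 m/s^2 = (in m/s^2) 0.3467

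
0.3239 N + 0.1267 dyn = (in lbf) 0.07282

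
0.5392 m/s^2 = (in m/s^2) 0.5392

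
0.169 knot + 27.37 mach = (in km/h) 3.355e+04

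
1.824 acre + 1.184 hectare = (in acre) 4.75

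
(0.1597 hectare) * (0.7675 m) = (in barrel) 7709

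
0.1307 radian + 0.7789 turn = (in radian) 5.025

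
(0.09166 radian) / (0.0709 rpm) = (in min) 0.2058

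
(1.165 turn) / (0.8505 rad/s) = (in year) 2.729e-07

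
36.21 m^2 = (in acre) 0.008948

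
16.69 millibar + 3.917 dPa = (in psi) 0.2421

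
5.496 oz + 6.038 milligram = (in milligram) 1.558e+05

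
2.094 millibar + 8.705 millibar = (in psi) 0.1566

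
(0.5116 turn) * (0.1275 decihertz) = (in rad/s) 0.04098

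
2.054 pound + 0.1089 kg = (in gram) 1041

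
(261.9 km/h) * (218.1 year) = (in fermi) 5.004e+26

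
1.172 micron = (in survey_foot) 3.845e-06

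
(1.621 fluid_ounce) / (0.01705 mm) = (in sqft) 30.26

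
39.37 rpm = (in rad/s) 4.123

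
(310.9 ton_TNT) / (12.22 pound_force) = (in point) 6.783e+13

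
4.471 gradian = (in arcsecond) 1.449e+04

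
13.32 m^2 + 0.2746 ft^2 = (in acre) 0.003298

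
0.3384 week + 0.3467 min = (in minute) 3411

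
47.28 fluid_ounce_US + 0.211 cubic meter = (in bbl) 1.336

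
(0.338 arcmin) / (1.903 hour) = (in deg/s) 8.223e-07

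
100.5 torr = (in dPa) 1.34e+05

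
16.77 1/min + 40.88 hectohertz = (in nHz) 4.088e+12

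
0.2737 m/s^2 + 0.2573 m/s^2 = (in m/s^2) 0.531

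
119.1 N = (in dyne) 1.191e+07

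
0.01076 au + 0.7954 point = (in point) 4.563e+12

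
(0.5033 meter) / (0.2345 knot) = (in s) 4.172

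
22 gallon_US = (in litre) 83.28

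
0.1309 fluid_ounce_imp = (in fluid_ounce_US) 0.1258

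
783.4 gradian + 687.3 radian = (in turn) 111.3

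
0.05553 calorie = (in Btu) 0.0002202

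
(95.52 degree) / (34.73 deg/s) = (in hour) 0.000764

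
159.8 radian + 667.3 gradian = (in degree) 9756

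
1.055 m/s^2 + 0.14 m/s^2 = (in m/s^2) 1.195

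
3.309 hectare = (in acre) 8.177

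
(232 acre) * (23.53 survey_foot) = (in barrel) 4.235e+07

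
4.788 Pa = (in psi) 0.0006944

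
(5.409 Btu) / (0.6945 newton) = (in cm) 8.217e+05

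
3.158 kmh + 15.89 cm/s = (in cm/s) 103.6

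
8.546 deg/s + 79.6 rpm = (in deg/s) 486.1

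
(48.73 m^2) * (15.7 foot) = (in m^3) 233.2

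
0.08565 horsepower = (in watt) 63.87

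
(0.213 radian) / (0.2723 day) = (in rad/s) 9.054e-06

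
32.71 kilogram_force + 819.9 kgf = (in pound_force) 1880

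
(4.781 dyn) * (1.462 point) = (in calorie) 5.894e-09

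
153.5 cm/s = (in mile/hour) 3.434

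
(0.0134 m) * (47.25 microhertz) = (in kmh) 2.279e-06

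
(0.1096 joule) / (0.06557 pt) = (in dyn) 4.738e+08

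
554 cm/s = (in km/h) 19.94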